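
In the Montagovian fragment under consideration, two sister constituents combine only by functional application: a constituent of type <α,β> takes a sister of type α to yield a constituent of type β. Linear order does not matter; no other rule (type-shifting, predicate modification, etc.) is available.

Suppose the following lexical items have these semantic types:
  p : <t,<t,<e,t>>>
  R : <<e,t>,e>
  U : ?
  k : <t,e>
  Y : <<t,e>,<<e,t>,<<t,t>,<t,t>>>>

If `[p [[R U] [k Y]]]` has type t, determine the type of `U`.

For [p [[R U] [k Y]]] to have type t with p of type <t,<t,<e,t>>>, [[R U] [k Y]] must be the function: [[R U] [k Y]] : <<t,<t,<e,t>>>,t>.
For [[R U] [k Y]] to have type <<t,<t,<e,t>>>,t> with [k Y] of type <<e,t>,<<t,t>,<t,t>>>, [R U] must be the function: [R U] : <<<e,t>,<<t,t>,<t,t>>>,<<t,<t,<e,t>>>,t>>.
For [R U] to have type <<<e,t>,<<t,t>,<t,t>>>,<<t,<t,<e,t>>>,t>> with R of type <<e,t>,e>, U must be the function: U : <<<e,t>,e>,<<<e,t>,<<t,t>,<t,t>>>,<<t,<t,<e,t>>>,t>>>.

<<<e,t>,e>,<<<e,t>,<<t,t>,<t,t>>>,<<t,<t,<e,t>>>,t>>>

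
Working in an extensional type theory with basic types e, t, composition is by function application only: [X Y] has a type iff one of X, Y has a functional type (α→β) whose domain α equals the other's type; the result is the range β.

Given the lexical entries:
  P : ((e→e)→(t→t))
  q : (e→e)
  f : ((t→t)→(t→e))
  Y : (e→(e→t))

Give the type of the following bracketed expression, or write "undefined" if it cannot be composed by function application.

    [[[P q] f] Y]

undefined

At [P q], P : ((e→e)→(t→t)) takes q : (e→e), giving (t→t).
At [[P q] f], f : ((t→t)→(t→e)) takes [P q] : (t→t), giving (t→e).
At [[[P q] f] Y]: neither (t→e) nor (e→(e→t)) can take the other as argument; the node is ill-typed.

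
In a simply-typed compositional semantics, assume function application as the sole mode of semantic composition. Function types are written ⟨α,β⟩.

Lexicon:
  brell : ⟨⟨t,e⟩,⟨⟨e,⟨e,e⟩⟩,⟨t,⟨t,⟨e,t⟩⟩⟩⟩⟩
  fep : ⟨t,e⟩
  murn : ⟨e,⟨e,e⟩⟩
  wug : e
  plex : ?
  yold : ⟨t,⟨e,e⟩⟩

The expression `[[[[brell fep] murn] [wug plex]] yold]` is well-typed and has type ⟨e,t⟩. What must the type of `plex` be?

For [[[[brell fep] murn] [wug plex]] yold] to have type ⟨e,t⟩ with yold of type ⟨t,⟨e,e⟩⟩, [[[brell fep] murn] [wug plex]] must be the function: [[[brell fep] murn] [wug plex]] : ⟨⟨t,⟨e,e⟩⟩,⟨e,t⟩⟩.
For [[[brell fep] murn] [wug plex]] to have type ⟨⟨t,⟨e,e⟩⟩,⟨e,t⟩⟩ with [[brell fep] murn] of type ⟨t,⟨t,⟨e,t⟩⟩⟩, [wug plex] must be the function: [wug plex] : ⟨⟨t,⟨t,⟨e,t⟩⟩⟩,⟨⟨t,⟨e,e⟩⟩,⟨e,t⟩⟩⟩.
For [wug plex] to have type ⟨⟨t,⟨t,⟨e,t⟩⟩⟩,⟨⟨t,⟨e,e⟩⟩,⟨e,t⟩⟩⟩ with wug of type e, plex must be the function: plex : ⟨e,⟨⟨t,⟨t,⟨e,t⟩⟩⟩,⟨⟨t,⟨e,e⟩⟩,⟨e,t⟩⟩⟩⟩.

⟨e,⟨⟨t,⟨t,⟨e,t⟩⟩⟩,⟨⟨t,⟨e,e⟩⟩,⟨e,t⟩⟩⟩⟩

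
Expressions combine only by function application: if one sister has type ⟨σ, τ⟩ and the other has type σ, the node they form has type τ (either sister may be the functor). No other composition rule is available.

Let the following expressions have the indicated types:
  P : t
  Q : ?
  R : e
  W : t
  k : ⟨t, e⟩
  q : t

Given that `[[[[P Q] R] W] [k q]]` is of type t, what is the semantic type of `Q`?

[[[[P Q] R] W] [k q]] must have type t. The sister [k q] has type e; that is not a function onto t, so [[[P Q] R] W] must be the functor, of type ⟨e, t⟩.
[[[P Q] R] W] must have type ⟨e, t⟩. The sister W has type t; that is not a function onto ⟨e, t⟩, so [[P Q] R] must be the functor, of type ⟨t, ⟨e, t⟩⟩.
[[P Q] R] must have type ⟨t, ⟨e, t⟩⟩. The sister R has type e; that is not a function onto ⟨t, ⟨e, t⟩⟩, so [P Q] must be the functor, of type ⟨e, ⟨t, ⟨e, t⟩⟩⟩.
[P Q] must have type ⟨e, ⟨t, ⟨e, t⟩⟩⟩. The sister P has type t; that is not a function onto ⟨e, ⟨t, ⟨e, t⟩⟩⟩, so Q must be the functor, of type ⟨t, ⟨e, ⟨t, ⟨e, t⟩⟩⟩⟩.

⟨t, ⟨e, ⟨t, ⟨e, t⟩⟩⟩⟩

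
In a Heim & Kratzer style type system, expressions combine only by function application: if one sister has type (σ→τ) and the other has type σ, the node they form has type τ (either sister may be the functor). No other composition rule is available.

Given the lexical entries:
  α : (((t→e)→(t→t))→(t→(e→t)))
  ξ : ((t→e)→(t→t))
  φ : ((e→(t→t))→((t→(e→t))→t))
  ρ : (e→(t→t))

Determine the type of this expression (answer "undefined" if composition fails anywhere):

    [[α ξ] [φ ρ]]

[α ξ]: (((t→e)→(t→t))→(t→(e→t))) applied to ((t→e)→(t→t)) yields (t→(e→t)).
[φ ρ]: ((e→(t→t))→((t→(e→t))→t)) applied to (e→(t→t)) yields ((t→(e→t))→t).
[[α ξ] [φ ρ]]: ((t→(e→t))→t) applied to (t→(e→t)) yields t.

t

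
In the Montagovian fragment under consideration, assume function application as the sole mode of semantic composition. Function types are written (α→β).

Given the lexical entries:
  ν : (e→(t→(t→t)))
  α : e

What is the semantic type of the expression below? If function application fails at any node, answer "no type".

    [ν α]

At [ν α], ν : (e→(t→(t→t))) takes α : e, giving (t→(t→t)).

(t→(t→t))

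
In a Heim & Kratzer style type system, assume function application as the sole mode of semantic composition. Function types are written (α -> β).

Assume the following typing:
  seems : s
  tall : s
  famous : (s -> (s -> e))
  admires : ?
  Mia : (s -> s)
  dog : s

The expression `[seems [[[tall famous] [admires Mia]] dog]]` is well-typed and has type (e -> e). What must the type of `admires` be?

((s -> s) -> ((s -> e) -> (s -> (s -> (e -> e)))))

At [seems [[[tall famous] [admires Mia]] dog]] (required: (e -> e)): seems is s, which is not a function with range (e -> e); hence [[[tall famous] [admires Mia]] dog] is the functor — type (s -> (e -> e)).
At [[[tall famous] [admires Mia]] dog] (required: (s -> (e -> e))): dog is s, which is not a function with range (s -> (e -> e)); hence [[tall famous] [admires Mia]] is the functor — type (s -> (s -> (e -> e))).
At [[tall famous] [admires Mia]] (required: (s -> (s -> (e -> e)))): [tall famous] is (s -> e), which is not a function with range (s -> (s -> (e -> e))); hence [admires Mia] is the functor — type ((s -> e) -> (s -> (s -> (e -> e)))).
At [admires Mia] (required: ((s -> e) -> (s -> (s -> (e -> e))))): Mia is (s -> s), which is not a function with range ((s -> e) -> (s -> (s -> (e -> e)))); hence admires is the functor — type ((s -> s) -> ((s -> e) -> (s -> (s -> (e -> e))))).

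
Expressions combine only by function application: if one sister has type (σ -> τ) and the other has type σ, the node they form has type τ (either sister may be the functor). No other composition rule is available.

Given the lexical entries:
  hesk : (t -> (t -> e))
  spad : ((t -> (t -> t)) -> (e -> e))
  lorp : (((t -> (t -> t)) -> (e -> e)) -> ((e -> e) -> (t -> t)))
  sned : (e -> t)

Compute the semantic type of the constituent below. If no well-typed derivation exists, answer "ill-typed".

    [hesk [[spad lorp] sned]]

ill-typed

At [spad lorp], lorp : (((t -> (t -> t)) -> (e -> e)) -> ((e -> e) -> (t -> t))) takes spad : ((t -> (t -> t)) -> (e -> e)), giving ((e -> e) -> (t -> t)).
[[spad lorp] sned]: ((e -> e) -> (t -> t)) with (e -> t) — neither is a function whose domain matches the other; composition fails here.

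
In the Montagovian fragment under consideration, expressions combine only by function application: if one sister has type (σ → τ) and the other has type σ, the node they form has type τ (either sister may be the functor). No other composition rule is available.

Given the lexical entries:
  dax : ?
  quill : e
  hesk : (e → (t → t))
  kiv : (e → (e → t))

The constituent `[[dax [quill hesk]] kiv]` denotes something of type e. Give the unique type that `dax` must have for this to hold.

((t → t) → ((e → (e → t)) → e))

For [[dax [quill hesk]] kiv] to have type e with kiv of type (e → (e → t)), [dax [quill hesk]] must be the function: [dax [quill hesk]] : ((e → (e → t)) → e).
For [dax [quill hesk]] to have type ((e → (e → t)) → e) with [quill hesk] of type (t → t), dax must be the function: dax : ((t → t) → ((e → (e → t)) → e)).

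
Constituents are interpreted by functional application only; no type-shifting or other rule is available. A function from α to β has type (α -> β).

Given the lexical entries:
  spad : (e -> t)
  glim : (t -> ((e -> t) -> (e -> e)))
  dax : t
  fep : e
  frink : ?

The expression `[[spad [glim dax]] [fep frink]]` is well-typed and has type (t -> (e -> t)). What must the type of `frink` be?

(e -> ((e -> e) -> (t -> (e -> t))))

[[spad [glim dax]] [fep frink]] is required to be (t -> (e -> t)). [spad [glim dax]] : (e -> e) cannot yield (t -> (e -> t)) as functor, so [fep frink] : ((e -> e) -> (t -> (e -> t))).
[fep frink] is required to be ((e -> e) -> (t -> (e -> t))). fep : e cannot yield ((e -> e) -> (t -> (e -> t))) as functor, so frink : (e -> ((e -> e) -> (t -> (e -> t)))).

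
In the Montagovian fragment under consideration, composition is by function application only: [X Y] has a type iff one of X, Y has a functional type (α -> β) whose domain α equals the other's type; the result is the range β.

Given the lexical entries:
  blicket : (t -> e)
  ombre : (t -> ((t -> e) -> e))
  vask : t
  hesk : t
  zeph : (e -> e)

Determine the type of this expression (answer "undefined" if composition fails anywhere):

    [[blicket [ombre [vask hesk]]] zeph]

undefined

[vask hesk]: t with t — neither is a function whose domain matches the other; composition fails here.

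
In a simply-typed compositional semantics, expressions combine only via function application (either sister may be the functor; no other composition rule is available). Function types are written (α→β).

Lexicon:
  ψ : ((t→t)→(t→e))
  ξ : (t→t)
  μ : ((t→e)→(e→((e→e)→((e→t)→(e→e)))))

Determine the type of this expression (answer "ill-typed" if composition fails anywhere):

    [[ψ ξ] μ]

(e→((e→e)→((e→t)→(e→e))))

[ψ ξ]: ψ is ((t→t)→(t→e)), ξ is (t→t); result (t→e).
[[ψ ξ] μ]: μ is ((t→e)→(e→((e→e)→((e→t)→(e→e))))), [ψ ξ] is (t→e); result (e→((e→e)→((e→t)→(e→e)))).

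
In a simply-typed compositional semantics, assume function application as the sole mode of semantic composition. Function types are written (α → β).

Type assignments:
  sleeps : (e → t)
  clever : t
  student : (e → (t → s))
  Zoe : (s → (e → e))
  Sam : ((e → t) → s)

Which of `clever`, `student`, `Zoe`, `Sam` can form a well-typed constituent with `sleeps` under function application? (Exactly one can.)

Sam

clever : t — no; sleeps wants e, and clever wants nothing (atomic).
student : (e → (t → s)) — no; sleeps wants e, and student wants e.
Zoe : (s → (e → e)) — no; sleeps wants e, and Zoe wants s.
Sam — combines: Sam : ((e → t) → s) takes sleeps : (e → t) as argument, giving s.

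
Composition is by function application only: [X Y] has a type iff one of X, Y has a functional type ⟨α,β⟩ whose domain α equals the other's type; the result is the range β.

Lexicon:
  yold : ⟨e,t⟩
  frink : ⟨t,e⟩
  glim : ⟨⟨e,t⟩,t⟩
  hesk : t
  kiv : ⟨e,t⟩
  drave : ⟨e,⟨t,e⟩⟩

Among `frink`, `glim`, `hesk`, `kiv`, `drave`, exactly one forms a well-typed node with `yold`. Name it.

glim

frink : ⟨t,e⟩ — no; yold wants e, and frink wants t.
glim — combines: glim : ⟨⟨e,t⟩,t⟩ takes yold : ⟨e,t⟩ as argument, giving t.
hesk : t — no; yold wants e, and hesk wants nothing (atomic).
kiv : ⟨e,t⟩ — no; yold wants e, and kiv wants e.
drave : ⟨e,⟨t,e⟩⟩ — no; yold wants e, and drave wants e.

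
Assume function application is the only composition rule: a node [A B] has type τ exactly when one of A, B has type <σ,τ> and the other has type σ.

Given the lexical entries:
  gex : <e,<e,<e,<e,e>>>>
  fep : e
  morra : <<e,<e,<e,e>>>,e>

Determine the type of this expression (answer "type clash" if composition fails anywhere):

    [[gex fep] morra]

At [gex fep], gex : <e,<e,<e,<e,e>>>> takes fep : e, giving <e,<e,<e,e>>>.
At [[gex fep] morra], morra : <<e,<e,<e,e>>>,e> takes [gex fep] : <e,<e,<e,e>>>, giving e.

e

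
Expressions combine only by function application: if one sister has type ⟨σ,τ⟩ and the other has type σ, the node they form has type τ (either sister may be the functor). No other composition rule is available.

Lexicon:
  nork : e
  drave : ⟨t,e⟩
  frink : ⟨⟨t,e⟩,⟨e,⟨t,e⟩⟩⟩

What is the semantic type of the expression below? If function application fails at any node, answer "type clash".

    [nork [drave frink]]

⟨t,e⟩

[drave frink]: functor frink : ⟨⟨t,e⟩,⟨e,⟨t,e⟩⟩⟩, argument drave : ⟨t,e⟩; result ⟨e,⟨t,e⟩⟩.
[nork [drave frink]]: functor [drave frink] : ⟨e,⟨t,e⟩⟩, argument nork : e; result ⟨t,e⟩.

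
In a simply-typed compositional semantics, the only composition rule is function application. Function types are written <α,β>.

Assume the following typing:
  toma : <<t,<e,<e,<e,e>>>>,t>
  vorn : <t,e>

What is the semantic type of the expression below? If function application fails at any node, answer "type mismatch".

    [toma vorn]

At [toma vorn]: neither <<t,<e,<e,<e,e>>>>,t> nor <t,e> can take the other as argument; the node is ill-typed.

type mismatch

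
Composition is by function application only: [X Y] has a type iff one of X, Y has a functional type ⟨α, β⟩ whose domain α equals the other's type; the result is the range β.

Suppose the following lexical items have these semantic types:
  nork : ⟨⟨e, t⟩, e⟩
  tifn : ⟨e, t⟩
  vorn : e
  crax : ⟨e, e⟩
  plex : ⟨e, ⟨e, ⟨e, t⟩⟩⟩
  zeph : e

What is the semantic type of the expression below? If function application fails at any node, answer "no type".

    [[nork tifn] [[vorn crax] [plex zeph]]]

At [nork tifn], nork : ⟨⟨e, t⟩, e⟩ takes tifn : ⟨e, t⟩, giving e.
At [vorn crax], crax : ⟨e, e⟩ takes vorn : e, giving e.
At [plex zeph], plex : ⟨e, ⟨e, ⟨e, t⟩⟩⟩ takes zeph : e, giving ⟨e, ⟨e, t⟩⟩.
At [[vorn crax] [plex zeph]], [plex zeph] : ⟨e, ⟨e, t⟩⟩ takes [vorn crax] : e, giving ⟨e, t⟩.
At [[nork tifn] [[vorn crax] [plex zeph]]], [[vorn crax] [plex zeph]] : ⟨e, t⟩ takes [nork tifn] : e, giving t.

t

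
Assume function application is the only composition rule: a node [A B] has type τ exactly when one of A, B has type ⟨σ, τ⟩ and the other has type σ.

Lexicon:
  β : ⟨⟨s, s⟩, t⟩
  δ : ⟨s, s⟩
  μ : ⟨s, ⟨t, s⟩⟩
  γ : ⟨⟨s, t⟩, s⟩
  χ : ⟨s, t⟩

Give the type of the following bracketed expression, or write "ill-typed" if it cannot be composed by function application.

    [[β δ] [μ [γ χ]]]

[β δ]: β is ⟨⟨s, s⟩, t⟩, δ is ⟨s, s⟩; result t.
[γ χ]: γ is ⟨⟨s, t⟩, s⟩, χ is ⟨s, t⟩; result s.
[μ [γ χ]]: μ is ⟨s, ⟨t, s⟩⟩, [γ χ] is s; result ⟨t, s⟩.
[[β δ] [μ [γ χ]]]: [μ [γ χ]] is ⟨t, s⟩, [β δ] is t; result s.

s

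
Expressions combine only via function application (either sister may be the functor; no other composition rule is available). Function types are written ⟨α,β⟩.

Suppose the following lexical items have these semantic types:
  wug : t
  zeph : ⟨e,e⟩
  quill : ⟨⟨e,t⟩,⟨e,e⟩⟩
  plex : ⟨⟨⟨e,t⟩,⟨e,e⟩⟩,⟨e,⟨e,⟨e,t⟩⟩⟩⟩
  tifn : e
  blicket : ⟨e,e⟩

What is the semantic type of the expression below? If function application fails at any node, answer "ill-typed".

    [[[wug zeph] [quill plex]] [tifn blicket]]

[wug zeph]: t with ⟨e,e⟩ — neither is a function whose domain matches the other; composition fails here.

ill-typed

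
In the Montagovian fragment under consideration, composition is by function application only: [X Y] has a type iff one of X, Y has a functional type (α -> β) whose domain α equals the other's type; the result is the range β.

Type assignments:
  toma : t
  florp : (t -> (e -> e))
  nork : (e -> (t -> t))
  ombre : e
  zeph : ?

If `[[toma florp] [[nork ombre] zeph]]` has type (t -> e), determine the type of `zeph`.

((t -> t) -> ((e -> e) -> (t -> e)))

For [[toma florp] [[nork ombre] zeph]] to have type (t -> e) with [toma florp] of type (e -> e), [[nork ombre] zeph] must be the function: [[nork ombre] zeph] : ((e -> e) -> (t -> e)).
For [[nork ombre] zeph] to have type ((e -> e) -> (t -> e)) with [nork ombre] of type (t -> t), zeph must be the function: zeph : ((t -> t) -> ((e -> e) -> (t -> e))).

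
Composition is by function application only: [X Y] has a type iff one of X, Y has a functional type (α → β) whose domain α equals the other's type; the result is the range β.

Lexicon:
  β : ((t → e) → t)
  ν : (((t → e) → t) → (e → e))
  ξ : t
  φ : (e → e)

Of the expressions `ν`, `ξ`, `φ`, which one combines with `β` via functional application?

ν

ν — combines: ν : (((t → e) → t) → (e → e)) takes β : ((t → e) → t) as argument, giving (e → e).
ξ : t — no; β wants (t → e), and ξ wants nothing (atomic).
φ : (e → e) — no; β wants (t → e), and φ wants e.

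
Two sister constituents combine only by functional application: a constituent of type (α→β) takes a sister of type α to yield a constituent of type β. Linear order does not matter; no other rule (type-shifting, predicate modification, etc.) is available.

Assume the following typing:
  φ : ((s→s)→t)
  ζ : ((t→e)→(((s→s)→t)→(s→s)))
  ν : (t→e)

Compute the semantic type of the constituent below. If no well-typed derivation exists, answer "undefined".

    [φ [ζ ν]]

(s→s)

[ζ ν]: functor ζ : ((t→e)→(((s→s)→t)→(s→s))), argument ν : (t→e); result (((s→s)→t)→(s→s)).
[φ [ζ ν]]: functor [ζ ν] : (((s→s)→t)→(s→s)), argument φ : ((s→s)→t); result (s→s).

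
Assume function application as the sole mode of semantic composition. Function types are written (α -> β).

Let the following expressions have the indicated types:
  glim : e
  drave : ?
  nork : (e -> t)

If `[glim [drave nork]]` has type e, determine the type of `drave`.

At [glim [drave nork]] (required: e): glim is e, which is not a function with range e; hence [drave nork] is the functor — type (e -> e).
At [drave nork] (required: (e -> e)): nork is (e -> t), which is not a function with range (e -> e); hence drave is the functor — type ((e -> t) -> (e -> e)).

((e -> t) -> (e -> e))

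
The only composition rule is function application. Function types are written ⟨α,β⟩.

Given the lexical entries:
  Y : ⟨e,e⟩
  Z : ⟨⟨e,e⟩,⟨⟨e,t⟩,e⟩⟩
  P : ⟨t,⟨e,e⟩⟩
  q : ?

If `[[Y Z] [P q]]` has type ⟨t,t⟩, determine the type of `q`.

⟨⟨t,⟨e,e⟩⟩,⟨⟨⟨e,t⟩,e⟩,⟨t,t⟩⟩⟩

At [[Y Z] [P q]] (required: ⟨t,t⟩): [Y Z] is ⟨⟨e,t⟩,e⟩, which is not a function with range ⟨t,t⟩; hence [P q] is the functor — type ⟨⟨⟨e,t⟩,e⟩,⟨t,t⟩⟩.
At [P q] (required: ⟨⟨⟨e,t⟩,e⟩,⟨t,t⟩⟩): P is ⟨t,⟨e,e⟩⟩, which is not a function with range ⟨⟨⟨e,t⟩,e⟩,⟨t,t⟩⟩; hence q is the functor — type ⟨⟨t,⟨e,e⟩⟩,⟨⟨⟨e,t⟩,e⟩,⟨t,t⟩⟩⟩.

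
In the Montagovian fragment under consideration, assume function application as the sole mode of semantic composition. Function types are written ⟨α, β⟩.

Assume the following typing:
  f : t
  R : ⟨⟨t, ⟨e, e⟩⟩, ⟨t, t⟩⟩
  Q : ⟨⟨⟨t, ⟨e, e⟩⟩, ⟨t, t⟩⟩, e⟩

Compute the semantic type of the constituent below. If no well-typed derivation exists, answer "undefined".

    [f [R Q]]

undefined

[R Q]: functor Q : ⟨⟨⟨t, ⟨e, e⟩⟩, ⟨t, t⟩⟩, e⟩, argument R : ⟨⟨t, ⟨e, e⟩⟩, ⟨t, t⟩⟩; result e.
At [f [R Q]]: neither t nor e can take the other as argument; the node is ill-typed.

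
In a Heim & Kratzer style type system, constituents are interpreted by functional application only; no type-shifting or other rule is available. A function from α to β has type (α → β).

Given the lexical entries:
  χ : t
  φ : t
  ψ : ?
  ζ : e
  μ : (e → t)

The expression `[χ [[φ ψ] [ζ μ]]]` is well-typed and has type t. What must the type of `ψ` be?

(t → (t → (t → t)))

[χ [[φ ψ] [ζ μ]]] must have type t. The sister χ has type t; that is not a function onto t, so [[φ ψ] [ζ μ]] must be the functor, of type (t → t).
[[φ ψ] [ζ μ]] must have type (t → t). The sister [ζ μ] has type t; that is not a function onto (t → t), so [φ ψ] must be the functor, of type (t → (t → t)).
[φ ψ] must have type (t → (t → t)). The sister φ has type t; that is not a function onto (t → (t → t)), so ψ must be the functor, of type (t → (t → (t → t))).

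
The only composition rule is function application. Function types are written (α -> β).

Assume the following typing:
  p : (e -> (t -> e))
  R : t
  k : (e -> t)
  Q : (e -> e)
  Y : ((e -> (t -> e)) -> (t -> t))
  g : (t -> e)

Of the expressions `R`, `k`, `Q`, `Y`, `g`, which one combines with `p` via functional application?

R : t — does not combine with p.
k : (e -> t) — does not combine with p.
Q : (e -> e) — does not combine with p.
Y — combines: Y : ((e -> (t -> e)) -> (t -> t)) takes p : (e -> (t -> e)) as argument, giving (t -> t).
g : (t -> e) — does not combine with p.

Y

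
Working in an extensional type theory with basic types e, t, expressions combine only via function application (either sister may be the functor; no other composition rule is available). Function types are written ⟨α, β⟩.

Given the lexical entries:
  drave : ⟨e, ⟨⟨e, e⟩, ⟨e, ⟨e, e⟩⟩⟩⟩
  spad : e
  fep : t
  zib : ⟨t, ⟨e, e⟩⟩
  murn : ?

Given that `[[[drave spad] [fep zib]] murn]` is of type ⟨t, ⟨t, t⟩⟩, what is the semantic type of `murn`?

⟨⟨e, ⟨e, e⟩⟩, ⟨t, ⟨t, t⟩⟩⟩

For [[[drave spad] [fep zib]] murn] to have type ⟨t, ⟨t, t⟩⟩ with [[drave spad] [fep zib]] of type ⟨e, ⟨e, e⟩⟩, murn must be the function: murn : ⟨⟨e, ⟨e, e⟩⟩, ⟨t, ⟨t, t⟩⟩⟩.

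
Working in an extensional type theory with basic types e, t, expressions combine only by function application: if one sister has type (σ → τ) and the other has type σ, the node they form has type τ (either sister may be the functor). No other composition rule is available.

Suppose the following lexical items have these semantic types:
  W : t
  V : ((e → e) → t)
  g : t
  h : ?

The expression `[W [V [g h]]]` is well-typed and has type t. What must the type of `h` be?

At [W [V [g h]]] (required: t): W is t, which is not a function with range t; hence [V [g h]] is the functor — type (t → t).
At [V [g h]] (required: (t → t)): V is ((e → e) → t), which is not a function with range (t → t); hence [g h] is the functor — type (((e → e) → t) → (t → t)).
At [g h] (required: (((e → e) → t) → (t → t))): g is t, which is not a function with range (((e → e) → t) → (t → t)); hence h is the functor — type (t → (((e → e) → t) → (t → t))).

(t → (((e → e) → t) → (t → t)))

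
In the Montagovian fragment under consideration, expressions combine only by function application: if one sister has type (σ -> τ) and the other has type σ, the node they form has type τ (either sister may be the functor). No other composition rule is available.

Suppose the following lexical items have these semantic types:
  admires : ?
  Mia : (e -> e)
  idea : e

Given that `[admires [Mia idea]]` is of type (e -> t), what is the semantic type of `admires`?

[admires [Mia idea]] is required to be (e -> t). [Mia idea] : e cannot yield (e -> t) as functor, so admires : (e -> (e -> t)).

(e -> (e -> t))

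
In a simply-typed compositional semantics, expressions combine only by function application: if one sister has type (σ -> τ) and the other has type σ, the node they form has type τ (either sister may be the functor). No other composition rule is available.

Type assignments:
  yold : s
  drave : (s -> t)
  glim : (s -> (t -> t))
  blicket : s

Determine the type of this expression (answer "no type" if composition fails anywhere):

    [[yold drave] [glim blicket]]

t

[yold drave]: drave is (s -> t), yold is s; result t.
[glim blicket]: glim is (s -> (t -> t)), blicket is s; result (t -> t).
[[yold drave] [glim blicket]]: [glim blicket] is (t -> t), [yold drave] is t; result t.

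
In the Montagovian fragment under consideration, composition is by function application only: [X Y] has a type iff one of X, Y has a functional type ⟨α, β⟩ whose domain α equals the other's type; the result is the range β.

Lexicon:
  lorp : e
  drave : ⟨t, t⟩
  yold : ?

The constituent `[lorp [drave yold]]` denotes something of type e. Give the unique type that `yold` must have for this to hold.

⟨⟨t, t⟩, ⟨e, e⟩⟩

At [lorp [drave yold]] (required: e): lorp is e, which is not a function with range e; hence [drave yold] is the functor — type ⟨e, e⟩.
At [drave yold] (required: ⟨e, e⟩): drave is ⟨t, t⟩, which is not a function with range ⟨e, e⟩; hence yold is the functor — type ⟨⟨t, t⟩, ⟨e, e⟩⟩.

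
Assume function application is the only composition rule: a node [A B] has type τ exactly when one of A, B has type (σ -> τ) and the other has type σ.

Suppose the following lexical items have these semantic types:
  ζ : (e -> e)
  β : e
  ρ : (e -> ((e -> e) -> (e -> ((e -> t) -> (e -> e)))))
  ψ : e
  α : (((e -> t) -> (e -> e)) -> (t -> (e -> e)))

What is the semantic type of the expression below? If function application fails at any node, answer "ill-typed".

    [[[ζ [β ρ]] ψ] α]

(t -> (e -> e))

At [β ρ], ρ : (e -> ((e -> e) -> (e -> ((e -> t) -> (e -> e))))) takes β : e, giving ((e -> e) -> (e -> ((e -> t) -> (e -> e)))).
At [ζ [β ρ]], [β ρ] : ((e -> e) -> (e -> ((e -> t) -> (e -> e)))) takes ζ : (e -> e), giving (e -> ((e -> t) -> (e -> e))).
At [[ζ [β ρ]] ψ], [ζ [β ρ]] : (e -> ((e -> t) -> (e -> e))) takes ψ : e, giving ((e -> t) -> (e -> e)).
At [[[ζ [β ρ]] ψ] α], α : (((e -> t) -> (e -> e)) -> (t -> (e -> e))) takes [[ζ [β ρ]] ψ] : ((e -> t) -> (e -> e)), giving (t -> (e -> e)).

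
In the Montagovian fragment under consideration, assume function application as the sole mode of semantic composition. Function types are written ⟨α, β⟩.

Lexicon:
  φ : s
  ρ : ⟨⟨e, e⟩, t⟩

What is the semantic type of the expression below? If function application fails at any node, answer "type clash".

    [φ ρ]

At [φ ρ]: neither s nor ⟨⟨e, e⟩, t⟩ can take the other as argument; the node is ill-typed.

type clash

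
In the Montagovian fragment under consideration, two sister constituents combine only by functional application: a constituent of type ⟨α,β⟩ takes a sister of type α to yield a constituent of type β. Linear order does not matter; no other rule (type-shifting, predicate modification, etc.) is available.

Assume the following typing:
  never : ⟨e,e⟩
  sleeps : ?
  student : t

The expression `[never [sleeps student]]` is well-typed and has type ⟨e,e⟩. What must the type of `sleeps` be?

At [never [sleeps student]] (required: ⟨e,e⟩): never is ⟨e,e⟩, which is not a function with range ⟨e,e⟩; hence [sleeps student] is the functor — type ⟨⟨e,e⟩,⟨e,e⟩⟩.
At [sleeps student] (required: ⟨⟨e,e⟩,⟨e,e⟩⟩): student is t, which is not a function with range ⟨⟨e,e⟩,⟨e,e⟩⟩; hence sleeps is the functor — type ⟨t,⟨⟨e,e⟩,⟨e,e⟩⟩⟩.

⟨t,⟨⟨e,e⟩,⟨e,e⟩⟩⟩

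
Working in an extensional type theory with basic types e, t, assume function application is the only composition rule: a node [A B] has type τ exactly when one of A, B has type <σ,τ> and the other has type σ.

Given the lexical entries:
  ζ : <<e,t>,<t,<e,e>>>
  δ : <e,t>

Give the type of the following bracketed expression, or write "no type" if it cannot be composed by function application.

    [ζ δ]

[ζ δ]: <<e,t>,<t,<e,e>>> applied to <e,t> yields <t,<e,e>>.

<t,<e,e>>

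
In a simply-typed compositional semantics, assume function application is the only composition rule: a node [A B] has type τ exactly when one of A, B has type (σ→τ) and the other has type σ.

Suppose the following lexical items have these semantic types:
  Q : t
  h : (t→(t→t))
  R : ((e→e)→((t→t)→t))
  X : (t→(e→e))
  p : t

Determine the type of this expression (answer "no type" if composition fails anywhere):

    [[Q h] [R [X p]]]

[Q h]: h is (t→(t→t)), Q is t; result (t→t).
[X p]: X is (t→(e→e)), p is t; result (e→e).
[R [X p]]: R is ((e→e)→((t→t)→t)), [X p] is (e→e); result ((t→t)→t).
[[Q h] [R [X p]]]: [R [X p]] is ((t→t)→t), [Q h] is (t→t); result t.

t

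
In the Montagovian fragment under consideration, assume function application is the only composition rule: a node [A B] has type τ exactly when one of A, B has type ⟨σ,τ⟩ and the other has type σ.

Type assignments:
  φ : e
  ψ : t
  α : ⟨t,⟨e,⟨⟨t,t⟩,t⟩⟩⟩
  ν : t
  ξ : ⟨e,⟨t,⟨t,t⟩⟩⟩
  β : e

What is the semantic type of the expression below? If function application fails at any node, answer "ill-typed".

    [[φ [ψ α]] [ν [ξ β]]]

t

[ψ α] — α of type ⟨t,⟨e,⟨⟨t,t⟩,t⟩⟩⟩ combines with ψ of type t: type ⟨e,⟨⟨t,t⟩,t⟩⟩.
[φ [ψ α]] — [ψ α] of type ⟨e,⟨⟨t,t⟩,t⟩⟩ combines with φ of type e: type ⟨⟨t,t⟩,t⟩.
[ξ β] — ξ of type ⟨e,⟨t,⟨t,t⟩⟩⟩ combines with β of type e: type ⟨t,⟨t,t⟩⟩.
[ν [ξ β]] — [ξ β] of type ⟨t,⟨t,t⟩⟩ combines with ν of type t: type ⟨t,t⟩.
[[φ [ψ α]] [ν [ξ β]]] — [φ [ψ α]] of type ⟨⟨t,t⟩,t⟩ combines with [ν [ξ β]] of type ⟨t,t⟩: type t.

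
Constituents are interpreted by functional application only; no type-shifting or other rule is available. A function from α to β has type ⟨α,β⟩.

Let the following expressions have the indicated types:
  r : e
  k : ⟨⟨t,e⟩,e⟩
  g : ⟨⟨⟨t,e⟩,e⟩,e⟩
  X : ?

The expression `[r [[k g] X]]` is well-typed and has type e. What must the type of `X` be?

At [r [[k g] X]] (required: e): r is e, which is not a function with range e; hence [[k g] X] is the functor — type ⟨e,e⟩.
At [[k g] X] (required: ⟨e,e⟩): [k g] is e, which is not a function with range ⟨e,e⟩; hence X is the functor — type ⟨e,⟨e,e⟩⟩.

⟨e,⟨e,e⟩⟩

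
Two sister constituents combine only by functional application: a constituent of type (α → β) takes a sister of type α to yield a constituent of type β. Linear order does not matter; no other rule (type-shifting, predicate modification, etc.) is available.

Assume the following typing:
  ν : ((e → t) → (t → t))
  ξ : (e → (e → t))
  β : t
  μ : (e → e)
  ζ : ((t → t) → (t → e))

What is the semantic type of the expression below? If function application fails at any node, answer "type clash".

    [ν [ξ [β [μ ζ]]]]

type clash

[μ ζ]: (e → e) and ((t → t) → (t → e)) cannot combine by function application — type clash.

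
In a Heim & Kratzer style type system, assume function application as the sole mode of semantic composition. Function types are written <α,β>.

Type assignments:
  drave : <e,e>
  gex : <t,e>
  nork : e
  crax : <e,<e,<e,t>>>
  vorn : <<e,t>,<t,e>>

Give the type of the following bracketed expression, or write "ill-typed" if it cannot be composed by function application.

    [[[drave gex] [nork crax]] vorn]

At [drave gex]: neither <e,e> nor <t,e> can take the other as argument; the node is ill-typed.

ill-typed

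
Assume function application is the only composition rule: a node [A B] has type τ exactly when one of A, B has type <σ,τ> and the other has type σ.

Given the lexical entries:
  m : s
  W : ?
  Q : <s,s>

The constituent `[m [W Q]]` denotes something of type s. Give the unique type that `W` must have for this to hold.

At [m [W Q]] (required: s): m is s, which is not a function with range s; hence [W Q] is the functor — type <s,s>.
At [W Q] (required: <s,s>): Q is <s,s>, which is not a function with range <s,s>; hence W is the functor — type <<s,s>,<s,s>>.

<<s,s>,<s,s>>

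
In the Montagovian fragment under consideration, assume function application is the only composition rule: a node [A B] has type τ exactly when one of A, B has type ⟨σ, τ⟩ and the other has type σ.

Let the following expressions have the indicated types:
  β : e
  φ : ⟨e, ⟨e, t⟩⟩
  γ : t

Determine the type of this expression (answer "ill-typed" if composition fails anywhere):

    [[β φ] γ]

[β φ] — φ of type ⟨e, ⟨e, t⟩⟩ combines with β of type e: type ⟨e, t⟩.
[[β φ] γ]: ⟨e, t⟩ with t — neither is a function whose domain matches the other; composition fails here.

ill-typed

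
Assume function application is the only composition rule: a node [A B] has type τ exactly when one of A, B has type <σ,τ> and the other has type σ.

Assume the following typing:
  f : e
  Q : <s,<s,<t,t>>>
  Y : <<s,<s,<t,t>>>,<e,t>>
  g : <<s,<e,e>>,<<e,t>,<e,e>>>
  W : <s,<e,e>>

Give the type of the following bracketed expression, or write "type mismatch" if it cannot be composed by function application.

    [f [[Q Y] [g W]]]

[Q Y]: functor Y : <<s,<s,<t,t>>>,<e,t>>, argument Q : <s,<s,<t,t>>>; result <e,t>.
[g W]: functor g : <<s,<e,e>>,<<e,t>,<e,e>>>, argument W : <s,<e,e>>; result <<e,t>,<e,e>>.
[[Q Y] [g W]]: functor [g W] : <<e,t>,<e,e>>, argument [Q Y] : <e,t>; result <e,e>.
[f [[Q Y] [g W]]]: functor [[Q Y] [g W]] : <e,e>, argument f : e; result e.

e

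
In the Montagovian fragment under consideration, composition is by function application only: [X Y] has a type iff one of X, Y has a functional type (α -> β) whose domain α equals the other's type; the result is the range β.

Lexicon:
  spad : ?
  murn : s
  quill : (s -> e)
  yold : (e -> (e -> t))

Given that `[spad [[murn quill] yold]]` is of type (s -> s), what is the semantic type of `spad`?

[spad [[murn quill] yold]] is required to be (s -> s). [[murn quill] yold] : (e -> t) cannot yield (s -> s) as functor, so spad : ((e -> t) -> (s -> s)).

((e -> t) -> (s -> s))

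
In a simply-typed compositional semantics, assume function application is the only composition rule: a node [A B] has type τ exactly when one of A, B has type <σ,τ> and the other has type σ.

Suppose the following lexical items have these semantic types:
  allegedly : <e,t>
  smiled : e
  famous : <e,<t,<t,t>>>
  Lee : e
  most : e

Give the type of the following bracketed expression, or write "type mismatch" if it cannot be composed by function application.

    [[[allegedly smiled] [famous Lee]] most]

At [allegedly smiled], allegedly : <e,t> takes smiled : e, giving t.
At [famous Lee], famous : <e,<t,<t,t>>> takes Lee : e, giving <t,<t,t>>.
At [[allegedly smiled] [famous Lee]], [famous Lee] : <t,<t,t>> takes [allegedly smiled] : t, giving <t,t>.
[[[allegedly smiled] [famous Lee]] most]: <t,t> and e cannot combine by function application — type clash.

type mismatch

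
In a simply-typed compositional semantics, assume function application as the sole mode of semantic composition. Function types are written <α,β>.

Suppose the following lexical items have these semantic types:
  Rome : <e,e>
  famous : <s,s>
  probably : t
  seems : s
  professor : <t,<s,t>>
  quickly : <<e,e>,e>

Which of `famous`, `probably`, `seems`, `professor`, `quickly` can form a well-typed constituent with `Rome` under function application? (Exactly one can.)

quickly

famous : <s,s> — no; Rome wants e, and famous wants s.
probably : t — no; Rome wants e, and probably wants nothing (atomic).
seems : s — no; Rome wants e, and seems wants nothing (atomic).
professor : <t,<s,t>> — no; Rome wants e, and professor wants t.
quickly — combines: quickly : <<e,e>,e> takes Rome : <e,e> as argument, giving e.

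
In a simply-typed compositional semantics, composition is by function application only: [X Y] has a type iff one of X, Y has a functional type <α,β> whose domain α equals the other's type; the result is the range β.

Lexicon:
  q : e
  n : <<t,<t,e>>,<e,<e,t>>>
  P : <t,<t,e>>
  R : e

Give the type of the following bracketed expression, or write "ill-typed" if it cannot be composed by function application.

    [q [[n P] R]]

t

[n P] — n of type <<t,<t,e>>,<e,<e,t>>> combines with P of type <t,<t,e>>: type <e,<e,t>>.
[[n P] R] — [n P] of type <e,<e,t>> combines with R of type e: type <e,t>.
[q [[n P] R]] — [[n P] R] of type <e,t> combines with q of type e: type t.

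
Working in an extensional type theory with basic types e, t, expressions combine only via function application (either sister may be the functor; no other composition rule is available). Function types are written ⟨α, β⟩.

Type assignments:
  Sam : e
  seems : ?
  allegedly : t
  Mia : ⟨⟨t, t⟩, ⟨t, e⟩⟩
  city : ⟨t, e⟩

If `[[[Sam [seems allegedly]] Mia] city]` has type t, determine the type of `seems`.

⟨t, ⟨e, ⟨⟨⟨t, t⟩, ⟨t, e⟩⟩, ⟨⟨t, e⟩, t⟩⟩⟩⟩

[[[Sam [seems allegedly]] Mia] city] is required to be t. city : ⟨t, e⟩ cannot yield t as functor, so [[Sam [seems allegedly]] Mia] : ⟨⟨t, e⟩, t⟩.
[[Sam [seems allegedly]] Mia] is required to be ⟨⟨t, e⟩, t⟩. Mia : ⟨⟨t, t⟩, ⟨t, e⟩⟩ cannot yield ⟨⟨t, e⟩, t⟩ as functor, so [Sam [seems allegedly]] : ⟨⟨⟨t, t⟩, ⟨t, e⟩⟩, ⟨⟨t, e⟩, t⟩⟩.
[Sam [seems allegedly]] is required to be ⟨⟨⟨t, t⟩, ⟨t, e⟩⟩, ⟨⟨t, e⟩, t⟩⟩. Sam : e cannot yield ⟨⟨⟨t, t⟩, ⟨t, e⟩⟩, ⟨⟨t, e⟩, t⟩⟩ as functor, so [seems allegedly] : ⟨e, ⟨⟨⟨t, t⟩, ⟨t, e⟩⟩, ⟨⟨t, e⟩, t⟩⟩⟩.
[seems allegedly] is required to be ⟨e, ⟨⟨⟨t, t⟩, ⟨t, e⟩⟩, ⟨⟨t, e⟩, t⟩⟩⟩. allegedly : t cannot yield ⟨e, ⟨⟨⟨t, t⟩, ⟨t, e⟩⟩, ⟨⟨t, e⟩, t⟩⟩⟩ as functor, so seems : ⟨t, ⟨e, ⟨⟨⟨t, t⟩, ⟨t, e⟩⟩, ⟨⟨t, e⟩, t⟩⟩⟩⟩.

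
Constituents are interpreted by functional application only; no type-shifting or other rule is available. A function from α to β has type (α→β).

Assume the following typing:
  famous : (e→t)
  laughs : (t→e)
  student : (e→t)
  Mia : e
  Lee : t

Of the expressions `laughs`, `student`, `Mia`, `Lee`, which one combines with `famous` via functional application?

Mia

laughs : (t→e) — no; famous wants e, and laughs wants t.
student : (e→t) — no; famous wants e, and student wants e.
Mia — combines: famous : (e→t) takes Mia : e as argument, giving t.
Lee : t — no; famous wants e, and Lee wants nothing (atomic).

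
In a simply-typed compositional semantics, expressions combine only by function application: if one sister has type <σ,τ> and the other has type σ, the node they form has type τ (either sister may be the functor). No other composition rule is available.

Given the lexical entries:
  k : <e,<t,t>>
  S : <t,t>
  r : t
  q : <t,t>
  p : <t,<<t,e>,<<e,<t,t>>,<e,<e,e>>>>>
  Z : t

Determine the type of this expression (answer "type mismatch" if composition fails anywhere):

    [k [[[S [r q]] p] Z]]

[r q] — q of type <t,t> combines with r of type t: type t.
[S [r q]] — S of type <t,t> combines with [r q] of type t: type t.
[[S [r q]] p] — p of type <t,<<t,e>,<<e,<t,t>>,<e,<e,e>>>>> combines with [S [r q]] of type t: type <<t,e>,<<e,<t,t>>,<e,<e,e>>>>.
[[[S [r q]] p] Z]: <<t,e>,<<e,<t,t>>,<e,<e,e>>>> and t cannot combine by function application — type clash.

type mismatch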